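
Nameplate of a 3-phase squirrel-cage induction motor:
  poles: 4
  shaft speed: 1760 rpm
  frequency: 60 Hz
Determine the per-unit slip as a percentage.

n_s = 120f/p = 120×60/4 = 1800 rpm
s = (n_s − n)/n_s = (1800 − 1760)/1800 = 0.0222

2.2 %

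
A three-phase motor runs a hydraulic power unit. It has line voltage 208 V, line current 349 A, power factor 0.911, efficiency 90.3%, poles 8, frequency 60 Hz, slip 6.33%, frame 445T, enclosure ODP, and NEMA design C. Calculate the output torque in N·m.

1170 N·m

P_in = √3·V·I·cosφ = 1.732 × 208 × 349 × 0.911 = 114539 W
P_out = η·P_in = 0.903 × 114539 = 103429 W
n_s = 120×60/8 = 900 rpm; n = 900×(1−0.0633) = 843 rpm
ω = 2π×843/60 = 88.28 rad/s
τ = P_out/ω = 103429/88.28 = 1170 N·m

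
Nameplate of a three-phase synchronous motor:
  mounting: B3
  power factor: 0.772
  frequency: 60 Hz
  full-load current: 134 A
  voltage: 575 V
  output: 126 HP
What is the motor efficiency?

P_out = 126 × 746 = 93996 W
P_in = √3·V_L·I_L·cosφ = 1.732 × 575 × 134 × 0.772 = 103024 W
η = P_out / P_in = 93996 / 103024 = 0.912 = 91.2%

91.2 %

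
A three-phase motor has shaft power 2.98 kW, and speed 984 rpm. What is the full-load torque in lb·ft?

ω = 2π × 984/60 = 103 rad/s
τ = P/ω = 2980/103 = 28.93 N·m
In lb·ft: 28.93/1.356 = 21.3 lb·ft

21.3 lb·ft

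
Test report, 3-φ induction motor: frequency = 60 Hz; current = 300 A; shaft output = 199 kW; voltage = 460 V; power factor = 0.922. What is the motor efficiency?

P_out = 199 kW = 199000 W
P_in = √3·V_L·I_L·cosφ = 1.732 × 460 × 300 × 0.922 = 220373 W
η = P_out / P_in = 199000 / 220373 = 0.903 = 90.3%

90.3 %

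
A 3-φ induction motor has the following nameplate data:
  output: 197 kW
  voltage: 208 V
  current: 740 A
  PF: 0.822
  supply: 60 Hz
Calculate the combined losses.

22.1 kW

P_in = √3·V·I·cosφ = 1.732×208×740×0.822 = 219137 W
P_out = 197000 W
Losses = P_in − P_out = 219137 − 197000 = 22137 W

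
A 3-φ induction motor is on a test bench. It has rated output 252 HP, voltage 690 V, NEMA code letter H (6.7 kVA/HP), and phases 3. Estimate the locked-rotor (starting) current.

1410 A

S_LR = 6.7 × 252 = 1688.4 kVA
I_LR = S_LR/(√3·V_L) = 1688400/(1.732×690) = 1410 A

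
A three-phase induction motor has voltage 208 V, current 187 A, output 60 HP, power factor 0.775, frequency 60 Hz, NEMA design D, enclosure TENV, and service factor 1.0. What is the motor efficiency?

P_out = 60 × 746 = 44760 W
P_in = √3·V_L·I_L·cosφ = 1.732 × 208 × 187 × 0.775 = 52210 W
η = P_out / P_in = 44760 / 52210 = 0.857 = 85.7%

85.7 %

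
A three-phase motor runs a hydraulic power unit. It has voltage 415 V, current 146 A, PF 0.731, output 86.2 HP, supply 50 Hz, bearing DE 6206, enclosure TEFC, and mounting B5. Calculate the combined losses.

12.4 kW

P_in = √3·V·I·cosφ = 1.732×415×146×0.731 = 76713 W
P_out = 86.2×746 = 64305 W
Losses = P_in − P_out = 76713 − 64305 = 12408 W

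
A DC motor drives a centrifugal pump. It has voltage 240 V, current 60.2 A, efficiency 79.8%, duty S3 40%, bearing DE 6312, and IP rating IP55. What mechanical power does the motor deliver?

P_in = V·I = 240 × 60.2 = 14448 W
P_out = η·P_in = 0.798 × 14448 = 11530 W

11.5 kW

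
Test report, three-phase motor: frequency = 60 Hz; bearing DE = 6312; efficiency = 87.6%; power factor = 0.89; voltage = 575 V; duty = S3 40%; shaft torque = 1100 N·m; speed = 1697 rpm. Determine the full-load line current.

ω = 2π×1697/60 = 177.7 rad/s; P_out = τω = 1100 × 177.7 = 195470 W
P_in = P_out / η = 195470 / 0.876 = 223139 W
I_L = P_in / (√3·V_L·cosφ) = 223139 / (1.732 × 575 × 0.89) = 252 A

252 A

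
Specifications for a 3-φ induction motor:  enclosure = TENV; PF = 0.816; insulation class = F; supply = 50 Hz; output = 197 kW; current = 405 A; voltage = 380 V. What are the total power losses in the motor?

20500 W

P_in = √3·V·I·cosφ = 1.732×380×405×0.816 = 217509 W
P_out = 197000 W
Losses = P_in − P_out = 217509 − 197000 = 20509 W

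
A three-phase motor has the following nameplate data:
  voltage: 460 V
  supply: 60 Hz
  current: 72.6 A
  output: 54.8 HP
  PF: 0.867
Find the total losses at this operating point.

P_in = √3·V·I·cosφ = 1.732×460×72.6×0.867 = 50149 W
P_out = 54.8×746 = 40881 W
Losses = P_in − P_out = 50149 − 40881 = 9268 W

9.27 kW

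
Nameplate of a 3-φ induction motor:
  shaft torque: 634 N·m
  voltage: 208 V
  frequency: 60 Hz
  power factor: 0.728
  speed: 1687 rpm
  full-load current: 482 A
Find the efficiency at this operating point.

ω = 2π × 1687/60 = 176.7 rad/s; P_out = τω = 634 × 176.7 = 112028 W
P_in = √3·V_L·I_L·cosφ = 1.732 × 208 × 482 × 0.728 = 126412 W
η = P_out / P_in = 112028 / 126412 = 0.886 = 88.6%

88.6 %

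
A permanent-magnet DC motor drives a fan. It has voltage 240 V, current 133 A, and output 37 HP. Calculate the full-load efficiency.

86.5 %

P_out = 37 × 746 = 27602 W
P_in = V·I = 240 × 133 = 31920 W
η = P_out / P_in = 27602 / 31920 = 0.865 = 86.5%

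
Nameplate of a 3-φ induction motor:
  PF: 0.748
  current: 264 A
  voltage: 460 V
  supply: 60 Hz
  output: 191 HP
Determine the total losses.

P_in = √3·V·I·cosφ = 1.732×460×264×0.748 = 157330 W
P_out = 191×746 = 142486 W
Losses = P_in − P_out = 157330 − 142486 = 14844 W

14.8 kW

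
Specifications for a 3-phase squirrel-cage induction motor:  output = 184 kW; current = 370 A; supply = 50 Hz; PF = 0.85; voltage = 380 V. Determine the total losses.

P_in = √3·V·I·cosφ = 1.732×380×370×0.85 = 206991 W
P_out = 184000 W
Losses = P_in − P_out = 206991 − 184000 = 22991 W

23 kW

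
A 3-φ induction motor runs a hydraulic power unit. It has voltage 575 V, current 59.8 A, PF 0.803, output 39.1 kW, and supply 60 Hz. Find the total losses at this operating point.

P_in = √3·V·I·cosφ = 1.732×575×59.8×0.803 = 47823 W
P_out = 39100 W
Losses = P_in − P_out = 47823 − 39100 = 8723 W

8.72 kW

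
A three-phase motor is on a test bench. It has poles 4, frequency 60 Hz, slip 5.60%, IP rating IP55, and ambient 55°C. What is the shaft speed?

n_s = 120f/p = 120×60/4 = 1800 rpm
n = n_s(1 − s) = 1800 × (1 − 0.056) = 1699 rpm

1699 rpm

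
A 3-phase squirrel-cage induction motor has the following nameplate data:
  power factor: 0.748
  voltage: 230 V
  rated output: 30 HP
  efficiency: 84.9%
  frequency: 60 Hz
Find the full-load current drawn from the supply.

88.5 A

P_out = 30 × 746 = 22380 W
P_in = P_out / η = 22380 / 0.849 = 26360 W
I_L = P_in / (√3·V_L·cosφ) = 26360 / (1.732 × 230 × 0.748) = 88.5 A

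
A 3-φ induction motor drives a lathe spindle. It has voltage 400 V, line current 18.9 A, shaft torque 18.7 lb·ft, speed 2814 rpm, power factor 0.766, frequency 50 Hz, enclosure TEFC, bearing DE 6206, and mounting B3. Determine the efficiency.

74.5 %

τ = 18.7 lb·ft × 1.356 = 25.36 N·m
ω = 2π × 2814/60 = 294.7 rad/s; P_out = τω = 25.36 × 294.7 = 7474 W
P_in = √3·V_L·I_L·cosφ = 1.732 × 400 × 18.9 × 0.766 = 10030 W
η = P_out / P_in = 7474 / 10030 = 0.745 = 74.5%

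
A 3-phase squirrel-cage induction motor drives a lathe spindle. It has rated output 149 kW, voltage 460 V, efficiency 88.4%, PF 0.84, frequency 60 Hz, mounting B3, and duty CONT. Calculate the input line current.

252 A

P_out = 149 kW = 149000 W
P_in = P_out / η = 149000 / 0.884 = 168552 W
I_L = P_in / (√3·V_L·cosφ) = 168552 / (1.732 × 460 × 0.84) = 252 A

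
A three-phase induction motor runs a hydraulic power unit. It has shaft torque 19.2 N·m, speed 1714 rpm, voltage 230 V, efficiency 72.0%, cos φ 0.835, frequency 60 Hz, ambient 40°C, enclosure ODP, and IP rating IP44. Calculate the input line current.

14.4 A

ω = 2π×1714/60 = 179.5 rad/s; P_out = τω = 19.2 × 179.5 = 3446 W
P_in = P_out / η = 3446 / 0.720 = 4786 W
I_L = P_in / (√3·V_L·cosφ) = 4786 / (1.732 × 230 × 0.835) = 14.4 A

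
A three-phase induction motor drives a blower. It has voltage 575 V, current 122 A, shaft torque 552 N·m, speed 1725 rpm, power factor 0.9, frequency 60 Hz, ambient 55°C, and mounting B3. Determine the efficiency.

91.2 %

ω = 2π × 1725/60 = 180.6 rad/s; P_out = τω = 552 × 180.6 = 99691 W
P_in = √3·V_L·I_L·cosφ = 1.732 × 575 × 122 × 0.9 = 109350 W
η = P_out / P_in = 99691 / 109350 = 0.912 = 91.2%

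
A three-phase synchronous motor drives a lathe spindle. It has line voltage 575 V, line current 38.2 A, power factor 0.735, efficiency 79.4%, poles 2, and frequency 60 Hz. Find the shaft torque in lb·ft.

43.4 lb·ft

P_in = √3·V·I·cosφ = 1.732 × 575 × 38.2 × 0.735 = 27962 W
P_out = η·P_in = 0.794 × 27962 = 22202 W
n = n_s = 120×60/2 = 3600 rpm (synchronous)
ω = 2π×3600/60 = 377 rad/s
τ = P_out/ω = 22202/377 = 58.89 N·m
In lb·ft: 58.89/1.356 = 43.4 lb·ft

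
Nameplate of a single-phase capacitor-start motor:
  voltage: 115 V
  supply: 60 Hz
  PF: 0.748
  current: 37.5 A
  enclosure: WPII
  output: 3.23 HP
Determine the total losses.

P_in = V·I·cosφ = 115×37.5×0.748 = 3226 W
P_out = 3.23×746 = 2410 W
Losses = P_in − P_out = 3226 − 2410 = 816 W

816 W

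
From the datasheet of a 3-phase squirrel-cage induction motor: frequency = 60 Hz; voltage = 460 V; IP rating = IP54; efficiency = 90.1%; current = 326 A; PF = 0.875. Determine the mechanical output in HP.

274 HP

P_in = √3·V·I·cosφ = 1.732 × 460 × 326 × 0.875 = 227264 W
P_out = η·P_in = 0.901 × 227264 = 204765 W
= 204765/746 = 274 HP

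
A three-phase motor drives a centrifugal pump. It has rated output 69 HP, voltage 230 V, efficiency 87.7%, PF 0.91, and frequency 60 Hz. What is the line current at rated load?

P_out = 69 × 746 = 51474 W
P_in = P_out / η = 51474 / 0.877 = 58693 W
I_L = P_in / (√3·V_L·cosφ) = 58693 / (1.732 × 230 × 0.91) = 162 A

162 A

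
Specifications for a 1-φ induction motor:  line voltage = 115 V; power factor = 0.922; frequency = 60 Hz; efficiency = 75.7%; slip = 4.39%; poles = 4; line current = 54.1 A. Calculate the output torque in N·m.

24.1 N·m

P_in = V·I·cosφ = 115 × 54.1 × 0.922 = 5736 W
P_out = η·P_in = 0.757 × 5736 = 4342 W
n_s = 120×60/4 = 1800 rpm; n = 1800×(1−0.0439) = 1721 rpm
ω = 2π×1721/60 = 180.2 rad/s
τ = P_out/ω = 4342/180.2 = 24.1 N·m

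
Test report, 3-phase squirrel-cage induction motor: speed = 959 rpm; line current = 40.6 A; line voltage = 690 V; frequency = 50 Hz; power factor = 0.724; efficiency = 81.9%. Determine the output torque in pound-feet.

211 lb·ft

P_in = √3·V·I·cosφ = 1.732 × 690 × 40.6 × 0.724 = 35129 W
P_out = η·P_in = 0.819 × 35129 = 28771 W
n = 959 rpm
ω = 2π×959/60 = 100.4 rad/s
τ = P_out/ω = 28771/100.4 = 286.6 N·m
In lb·ft: 286.6/1.356 = 211 lb·ft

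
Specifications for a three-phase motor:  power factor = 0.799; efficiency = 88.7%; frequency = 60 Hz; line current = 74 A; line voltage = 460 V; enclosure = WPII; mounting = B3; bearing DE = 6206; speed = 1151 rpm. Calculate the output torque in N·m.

347 N·m

P_in = √3·V·I·cosφ = 1.732 × 460 × 74 × 0.799 = 47107 W
P_out = η·P_in = 0.887 × 47107 = 41784 W
n = 1151 rpm
ω = 2π×1151/60 = 120.5 rad/s
τ = P_out/ω = 41784/120.5 = 347 N·m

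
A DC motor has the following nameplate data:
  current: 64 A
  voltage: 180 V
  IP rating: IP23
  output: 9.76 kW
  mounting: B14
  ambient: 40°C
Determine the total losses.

1.76 kW

P_in = V·I = 180×64 = 11520 W
P_out = 9760 W
Losses = P_in − P_out = 11520 − 9760 = 1760 W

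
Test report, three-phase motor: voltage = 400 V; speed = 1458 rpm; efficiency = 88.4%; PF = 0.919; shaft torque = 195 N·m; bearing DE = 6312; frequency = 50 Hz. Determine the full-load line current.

52.9 A

ω = 2π×1458/60 = 152.7 rad/s; P_out = τω = 195 × 152.7 = 29777 W
P_in = P_out / η = 29777 / 0.884 = 33684 W
I_L = P_in / (√3·V_L·cosφ) = 33684 / (1.732 × 400 × 0.919) = 52.9 A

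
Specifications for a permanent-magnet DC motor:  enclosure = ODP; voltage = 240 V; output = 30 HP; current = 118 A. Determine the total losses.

P_in = V·I = 240×118 = 28320 W
P_out = 30×746 = 22380 W
Losses = P_in − P_out = 28320 − 22380 = 5940 W

5.94 kW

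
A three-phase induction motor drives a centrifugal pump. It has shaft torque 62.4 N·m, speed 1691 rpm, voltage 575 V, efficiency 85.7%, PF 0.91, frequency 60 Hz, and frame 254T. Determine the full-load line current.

ω = 2π×1691/60 = 177.1 rad/s; P_out = τω = 62.4 × 177.1 = 11051 W
P_in = P_out / η = 11051 / 0.857 = 12895 W
I_L = P_in / (√3·V_L·cosφ) = 12895 / (1.732 × 575 × 0.91) = 14.2 A

14.2 A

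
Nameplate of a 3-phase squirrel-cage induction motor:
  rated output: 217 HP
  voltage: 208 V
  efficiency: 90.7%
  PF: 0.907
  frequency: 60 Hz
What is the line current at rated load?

546 A

P_out = 217 × 746 = 161882 W
P_in = P_out / η = 161882 / 0.907 = 178481 W
I_L = P_in / (√3·V_L·cosφ) = 178481 / (1.732 × 208 × 0.907) = 546 A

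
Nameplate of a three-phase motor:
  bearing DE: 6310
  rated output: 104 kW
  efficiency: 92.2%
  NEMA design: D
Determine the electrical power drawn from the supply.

113 kW

P_out = 104000 W
P_in = P_out/η = 104000/0.922 = 112798 W = 113 kW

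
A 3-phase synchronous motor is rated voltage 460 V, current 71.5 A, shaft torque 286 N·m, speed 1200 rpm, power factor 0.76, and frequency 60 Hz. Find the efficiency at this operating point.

83.0 %

ω = 2π × 1200/60 = 125.7 rad/s; P_out = τω = 286 × 125.7 = 35950 W
P_in = √3·V_L·I_L·cosφ = 1.732 × 460 × 71.5 × 0.76 = 43294 W
η = P_out / P_in = 35950 / 43294 = 0.830 = 83.0%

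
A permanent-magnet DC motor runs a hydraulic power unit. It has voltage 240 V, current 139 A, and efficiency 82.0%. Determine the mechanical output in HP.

P_in = V·I = 240 × 139 = 33360 W
P_out = η·P_in = 0.82 × 33360 = 27355 W
= 27355/746 = 36.7 HP

36.7 HP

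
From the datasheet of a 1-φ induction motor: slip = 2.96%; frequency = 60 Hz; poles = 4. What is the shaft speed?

n_s = 120f/p = 120×60/4 = 1800 rpm
n = n_s(1 − s) = 1800 × (1 − 0.0296) = 1747 rpm

1747 rpm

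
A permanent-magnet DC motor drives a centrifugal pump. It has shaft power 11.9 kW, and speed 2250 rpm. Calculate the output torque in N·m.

ω = 2π × 2250/60 = 235.6 rad/s
τ = P/ω = 11900/235.6 = 50.5 N·m

50.5 N·m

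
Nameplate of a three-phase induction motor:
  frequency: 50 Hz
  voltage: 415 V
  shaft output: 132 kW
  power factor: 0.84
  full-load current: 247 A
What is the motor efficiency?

P_out = 132 kW = 132000 W
P_in = √3·V_L·I_L·cosφ = 1.732 × 415 × 247 × 0.84 = 149132 W
η = P_out / P_in = 132000 / 149132 = 0.885 = 88.5%

88.5 %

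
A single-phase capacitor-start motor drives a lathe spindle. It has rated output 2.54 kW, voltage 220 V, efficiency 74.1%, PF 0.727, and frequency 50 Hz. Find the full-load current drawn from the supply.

21.4 A

P_out = 2.54 kW = 2540 W
P_in = P_out / η = 2540 / 0.741 = 3428 W
I = P_in / (V·cosφ) = 3428 / (220 × 0.727) = 21.4 A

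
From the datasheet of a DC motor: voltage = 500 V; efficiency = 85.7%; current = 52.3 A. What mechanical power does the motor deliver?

22.4 kW

P_in = V·I = 500 × 52.3 = 26150 W
P_out = η·P_in = 0.857 × 26150 = 22411 W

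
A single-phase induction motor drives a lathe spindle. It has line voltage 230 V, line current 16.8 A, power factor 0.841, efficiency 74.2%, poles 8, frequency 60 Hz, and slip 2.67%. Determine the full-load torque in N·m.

26.3 N·m

P_in = V·I·cosφ = 230 × 16.8 × 0.841 = 3250 W
P_out = η·P_in = 0.742 × 3250 = 2412 W
n_s = 120×60/8 = 900 rpm; n = 900×(1−0.0267) = 876 rpm
ω = 2π×876/60 = 91.73 rad/s
τ = P_out/ω = 2412/91.73 = 26.3 N·m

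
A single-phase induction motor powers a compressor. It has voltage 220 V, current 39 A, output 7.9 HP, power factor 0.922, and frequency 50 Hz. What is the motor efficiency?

74.5 %

P_out = 7.9 × 746 = 5893 W
P_in = V·I·cosφ = 220 × 39 × 0.922 = 7911 W
η = P_out / P_in = 5893 / 7911 = 0.745 = 74.5%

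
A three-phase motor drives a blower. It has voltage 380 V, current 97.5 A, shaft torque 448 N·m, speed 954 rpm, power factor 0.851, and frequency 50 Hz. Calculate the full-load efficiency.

82.0 %

ω = 2π × 954/60 = 99.9 rad/s; P_out = τω = 448 × 99.9 = 44755 W
P_in = √3·V_L·I_L·cosφ = 1.732 × 380 × 97.5 × 0.851 = 54609 W
η = P_out / P_in = 44755 / 54609 = 0.820 = 82.0%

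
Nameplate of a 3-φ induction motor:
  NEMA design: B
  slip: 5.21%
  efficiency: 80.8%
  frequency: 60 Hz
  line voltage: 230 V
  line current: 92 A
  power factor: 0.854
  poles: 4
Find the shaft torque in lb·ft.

P_in = √3·V·I·cosφ = 1.732 × 230 × 92 × 0.854 = 31298 W
P_out = η·P_in = 0.808 × 31298 = 25289 W
n_s = 120×60/4 = 1800 rpm; n = 1800×(1−0.0521) = 1706 rpm
ω = 2π×1706/60 = 178.7 rad/s
τ = P_out/ω = 25289/178.7 = 141.5 N·m
In lb·ft: 141.5/1.356 = 104 lb·ft

104 lb·ft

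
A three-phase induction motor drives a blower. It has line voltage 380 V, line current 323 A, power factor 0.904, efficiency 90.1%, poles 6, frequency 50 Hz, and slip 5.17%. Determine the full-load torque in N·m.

1740 N·m

P_in = √3·V·I·cosφ = 1.732 × 380 × 323 × 0.904 = 192177 W
P_out = η·P_in = 0.901 × 192177 = 173151 W
n_s = 120×50/6 = 1000 rpm; n = 1000×(1−0.0517) = 948 rpm
ω = 2π×948/60 = 99.27 rad/s
τ = P_out/ω = 173151/99.27 = 1740 N·m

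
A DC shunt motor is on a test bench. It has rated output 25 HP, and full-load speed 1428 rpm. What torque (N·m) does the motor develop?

P_out = 25 × 746 = 18650 W
ω = 2π × 1428/60 = 149.5 rad/s
τ = P_out/ω = 18650/149.5 = 125 N·m

125 N·m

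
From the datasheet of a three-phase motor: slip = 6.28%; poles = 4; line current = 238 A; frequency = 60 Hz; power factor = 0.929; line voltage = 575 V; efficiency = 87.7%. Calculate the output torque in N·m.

P_in = √3·V·I·cosφ = 1.732 × 575 × 238 × 0.929 = 220195 W
P_out = η·P_in = 0.877 × 220195 = 193111 W
n_s = 120×60/4 = 1800 rpm; n = 1800×(1−0.0628) = 1687 rpm
ω = 2π×1687/60 = 176.7 rad/s
τ = P_out/ω = 193111/176.7 = 1090 N·m

1090 N·m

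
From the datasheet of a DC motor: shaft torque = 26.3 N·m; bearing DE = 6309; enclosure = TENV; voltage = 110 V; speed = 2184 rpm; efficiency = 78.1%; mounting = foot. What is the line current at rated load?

70 A

ω = 2π×2184/60 = 228.7 rad/s; P_out = τω = 26.3 × 228.7 = 6015 W
P_in = P_out / η = 6015 / 0.781 = 7702 W
I = P_in / V = 7702 / 110 = 70 A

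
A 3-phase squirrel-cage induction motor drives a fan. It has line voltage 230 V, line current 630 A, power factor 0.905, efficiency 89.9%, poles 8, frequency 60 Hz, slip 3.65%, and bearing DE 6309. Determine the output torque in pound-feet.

1660 lb·ft

P_in = √3·V·I·cosφ = 1.732 × 230 × 630 × 0.905 = 227125 W
P_out = η·P_in = 0.899 × 227125 = 204185 W
n_s = 120×60/8 = 900 rpm; n = 900×(1−0.0365) = 867 rpm
ω = 2π×867/60 = 90.79 rad/s
τ = P_out/ω = 204185/90.79 = 2249 N·m
In lb·ft: 2249/1.356 = 1660 lb·ft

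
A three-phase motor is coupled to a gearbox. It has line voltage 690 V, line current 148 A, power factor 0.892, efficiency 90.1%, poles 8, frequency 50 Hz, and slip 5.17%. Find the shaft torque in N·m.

1910 N·m

P_in = √3·V·I·cosφ = 1.732 × 690 × 148 × 0.892 = 157770 W
P_out = η·P_in = 0.901 × 157770 = 142151 W
n_s = 120×50/8 = 750 rpm; n = 750×(1−0.0517) = 711 rpm
ω = 2π×711/60 = 74.46 rad/s
τ = P_out/ω = 142151/74.46 = 1910 N·m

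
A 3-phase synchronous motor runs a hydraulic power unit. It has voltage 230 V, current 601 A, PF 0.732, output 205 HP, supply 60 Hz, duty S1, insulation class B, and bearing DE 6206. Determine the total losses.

P_in = √3·V·I·cosφ = 1.732×230×601×0.732 = 175251 W
P_out = 205×746 = 152930 W
Losses = P_in − P_out = 175251 − 152930 = 22321 W

22300 W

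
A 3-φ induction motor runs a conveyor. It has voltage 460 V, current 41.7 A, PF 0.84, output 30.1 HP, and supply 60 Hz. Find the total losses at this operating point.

5.45 kW

P_in = √3·V·I·cosφ = 1.732×460×41.7×0.84 = 27908 W
P_out = 30.1×746 = 22455 W
Losses = P_in − P_out = 27908 − 22455 = 5453 W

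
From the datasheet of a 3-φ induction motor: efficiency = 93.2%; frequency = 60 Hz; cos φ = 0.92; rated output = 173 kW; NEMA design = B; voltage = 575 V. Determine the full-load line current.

203 A

P_out = 173 kW = 173000 W
P_in = P_out / η = 173000 / 0.932 = 185622 W
I_L = P_in / (√3·V_L·cosφ) = 185622 / (1.732 × 575 × 0.92) = 203 A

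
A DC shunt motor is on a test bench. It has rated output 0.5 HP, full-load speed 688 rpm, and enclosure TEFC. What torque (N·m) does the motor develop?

5.18 N·m

P_out = 0.5 × 746 = 373 W
ω = 2π × 688/60 = 72.05 rad/s
τ = P_out/ω = 373/72.05 = 5.18 N·m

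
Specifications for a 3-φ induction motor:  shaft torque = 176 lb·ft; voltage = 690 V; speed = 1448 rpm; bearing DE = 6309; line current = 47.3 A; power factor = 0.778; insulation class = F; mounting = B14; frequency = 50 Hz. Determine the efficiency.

82.3 %

τ = 176 lb·ft × 1.356 = 238.7 N·m
ω = 2π × 1448/60 = 151.6 rad/s; P_out = τω = 238.7 × 151.6 = 36187 W
P_in = √3·V_L·I_L·cosφ = 1.732 × 690 × 47.3 × 0.778 = 43978 W
η = P_out / P_in = 36187 / 43978 = 0.823 = 82.3%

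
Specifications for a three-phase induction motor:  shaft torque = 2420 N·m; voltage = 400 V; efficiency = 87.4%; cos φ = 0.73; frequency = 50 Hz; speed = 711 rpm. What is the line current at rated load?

ω = 2π×711/60 = 74.46 rad/s; P_out = τω = 2420 × 74.46 = 180193 W
P_in = P_out / η = 180193 / 0.874 = 206170 W
I_L = P_in / (√3·V_L·cosφ) = 206170 / (1.732 × 400 × 0.73) = 408 A

408 A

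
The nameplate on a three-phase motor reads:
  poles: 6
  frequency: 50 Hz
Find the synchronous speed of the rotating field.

1000 rpm

n_s = 120f/p = 120×50/6 = 1000 rpm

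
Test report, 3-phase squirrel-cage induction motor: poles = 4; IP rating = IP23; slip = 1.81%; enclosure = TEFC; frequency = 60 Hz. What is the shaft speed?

n_s = 120f/p = 120×60/4 = 1800 rpm
n = n_s(1 − s) = 1800 × (1 − 0.0181) = 1767 rpm

1767 rpm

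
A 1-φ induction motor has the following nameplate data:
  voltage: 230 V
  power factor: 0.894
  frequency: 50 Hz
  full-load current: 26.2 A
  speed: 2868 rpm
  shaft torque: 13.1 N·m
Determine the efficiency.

73.0 %

ω = 2π × 2868/60 = 300.3 rad/s; P_out = τω = 13.1 × 300.3 = 3934 W
P_in = V·I·cosφ = 230 × 26.2 × 0.894 = 5387 W
η = P_out / P_in = 3934 / 5387 = 0.730 = 73.0%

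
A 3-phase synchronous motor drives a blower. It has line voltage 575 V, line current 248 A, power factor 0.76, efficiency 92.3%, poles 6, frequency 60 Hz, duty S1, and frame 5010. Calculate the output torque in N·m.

1380 N·m

P_in = √3·V·I·cosφ = 1.732 × 575 × 248 × 0.76 = 187707 W
P_out = η·P_in = 0.923 × 187707 = 173254 W
n = n_s = 120×60/6 = 1200 rpm (synchronous)
ω = 2π×1200/60 = 125.7 rad/s
τ = P_out/ω = 173254/125.7 = 1380 N·m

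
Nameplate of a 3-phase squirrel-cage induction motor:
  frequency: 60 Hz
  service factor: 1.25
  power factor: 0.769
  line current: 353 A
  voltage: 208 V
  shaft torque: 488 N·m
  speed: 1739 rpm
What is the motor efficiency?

90.9 %

ω = 2π × 1739/60 = 182.1 rad/s; P_out = τω = 488 × 182.1 = 88865 W
P_in = √3·V_L·I_L·cosφ = 1.732 × 208 × 353 × 0.769 = 97794 W
η = P_out / P_in = 88865 / 97794 = 0.909 = 90.9%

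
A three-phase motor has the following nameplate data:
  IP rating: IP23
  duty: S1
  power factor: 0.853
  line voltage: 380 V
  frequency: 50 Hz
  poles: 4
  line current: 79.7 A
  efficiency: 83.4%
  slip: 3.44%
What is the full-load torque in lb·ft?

181 lb·ft

P_in = √3·V·I·cosφ = 1.732 × 380 × 79.7 × 0.853 = 44744 W
P_out = η·P_in = 0.834 × 44744 = 37316 W
n_s = 120×50/4 = 1500 rpm; n = 1500×(1−0.0344) = 1448 rpm
ω = 2π×1448/60 = 151.6 rad/s
τ = P_out/ω = 37316/151.6 = 246.1 N·m
In lb·ft: 246.1/1.356 = 181 lb·ft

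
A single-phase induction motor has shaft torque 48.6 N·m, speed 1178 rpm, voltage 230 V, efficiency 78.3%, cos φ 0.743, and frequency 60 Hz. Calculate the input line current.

44.8 A

ω = 2π×1178/60 = 123.4 rad/s; P_out = τω = 48.6 × 123.4 = 5997 W
P_in = P_out / η = 5997 / 0.783 = 7659 W
I = P_in / (V·cosφ) = 7659 / (230 × 0.743) = 44.8 A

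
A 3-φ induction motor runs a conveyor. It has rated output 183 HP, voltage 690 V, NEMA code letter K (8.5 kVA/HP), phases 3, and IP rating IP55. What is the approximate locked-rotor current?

1300 A

S_LR = 8.5 × 183 = 1555.5 kVA
I_LR = S_LR/(√3·V_L) = 1555500/(1.732×690) = 1300 A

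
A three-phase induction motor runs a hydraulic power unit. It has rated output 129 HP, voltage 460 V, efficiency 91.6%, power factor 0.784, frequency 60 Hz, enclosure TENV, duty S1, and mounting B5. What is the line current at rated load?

P_out = 129 × 746 = 96234 W
P_in = P_out / η = 96234 / 0.916 = 105059 W
I_L = P_in / (√3·V_L·cosφ) = 105059 / (1.732 × 460 × 0.784) = 168 A

168 A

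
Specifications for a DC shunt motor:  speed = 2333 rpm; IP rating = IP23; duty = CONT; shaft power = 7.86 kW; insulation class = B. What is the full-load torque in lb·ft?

ω = 2π × 2333/60 = 244.3 rad/s
τ = P/ω = 7860/244.3 = 32.17 N·m
In lb·ft: 32.17/1.356 = 23.7 lb·ft

23.7 lb·ft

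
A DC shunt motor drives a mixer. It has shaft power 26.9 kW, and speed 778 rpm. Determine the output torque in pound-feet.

ω = 2π × 778/60 = 81.47 rad/s
τ = P/ω = 26900/81.47 = 330.2 N·m
In lb·ft: 330.2/1.356 = 244 lb·ft

244 lb·ft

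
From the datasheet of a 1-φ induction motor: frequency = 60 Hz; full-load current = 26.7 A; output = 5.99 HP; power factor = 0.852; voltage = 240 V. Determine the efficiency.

81.8 %

P_out = 5.99 × 746 = 4469 W
P_in = V·I·cosφ = 240 × 26.7 × 0.852 = 5460 W
η = P_out / P_in = 4469 / 5460 = 0.818 = 81.8%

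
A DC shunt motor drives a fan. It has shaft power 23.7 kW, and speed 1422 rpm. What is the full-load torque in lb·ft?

117 lb·ft

ω = 2π × 1422/60 = 148.9 rad/s
τ = P/ω = 23700/148.9 = 159.2 N·m
In lb·ft: 159.2/1.356 = 117 lb·ft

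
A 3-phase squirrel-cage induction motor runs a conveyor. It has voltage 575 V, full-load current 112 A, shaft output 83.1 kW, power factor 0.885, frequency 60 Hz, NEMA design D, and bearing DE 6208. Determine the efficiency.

P_out = 83.1 kW = 83100 W
P_in = √3·V_L·I_L·cosφ = 1.732 × 575 × 112 × 0.885 = 98714 W
η = P_out / P_in = 83100 / 98714 = 0.842 = 84.2%

84.2 %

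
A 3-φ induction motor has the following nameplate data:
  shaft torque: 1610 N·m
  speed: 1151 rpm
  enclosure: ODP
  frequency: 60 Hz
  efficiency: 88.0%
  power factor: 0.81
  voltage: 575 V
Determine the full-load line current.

ω = 2π×1151/60 = 120.5 rad/s; P_out = τω = 1610 × 120.5 = 194005 W
P_in = P_out / η = 194005 / 0.880 = 220460 W
I_L = P_in / (√3·V_L·cosφ) = 220460 / (1.732 × 575 × 0.81) = 273 A

273 A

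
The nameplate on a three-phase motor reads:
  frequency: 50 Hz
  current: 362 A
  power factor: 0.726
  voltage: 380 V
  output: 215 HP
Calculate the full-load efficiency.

92.7 %

P_out = 215 × 746 = 160390 W
P_in = √3·V_L·I_L·cosφ = 1.732 × 380 × 362 × 0.726 = 172972 W
η = P_out / P_in = 160390 / 172972 = 0.927 = 92.7%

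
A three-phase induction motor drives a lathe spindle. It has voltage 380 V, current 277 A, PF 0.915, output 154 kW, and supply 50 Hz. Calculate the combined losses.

P_in = √3·V·I·cosφ = 1.732×380×277×0.915 = 166814 W
P_out = 154000 W
Losses = P_in − P_out = 166814 − 154000 = 12814 W

12800 W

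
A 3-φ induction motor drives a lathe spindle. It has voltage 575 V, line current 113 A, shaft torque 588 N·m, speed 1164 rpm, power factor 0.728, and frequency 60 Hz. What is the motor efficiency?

ω = 2π × 1164/60 = 121.9 rad/s; P_out = τω = 588 × 121.9 = 71677 W
P_in = √3·V_L·I_L·cosφ = 1.732 × 575 × 113 × 0.728 = 81927 W
η = P_out / P_in = 71677 / 81927 = 0.875 = 87.5%

87.5 %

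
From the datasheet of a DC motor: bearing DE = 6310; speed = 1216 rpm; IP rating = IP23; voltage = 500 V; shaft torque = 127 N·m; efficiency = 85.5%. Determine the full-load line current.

37.8 A

ω = 2π×1216/60 = 127.3 rad/s; P_out = τω = 127 × 127.3 = 16167 W
P_in = P_out / η = 16167 / 0.855 = 18909 W
I = P_in / V = 18909 / 500 = 37.8 A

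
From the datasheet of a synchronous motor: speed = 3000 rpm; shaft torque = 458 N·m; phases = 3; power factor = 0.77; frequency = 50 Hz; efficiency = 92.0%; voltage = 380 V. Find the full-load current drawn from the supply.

ω = 2π×3000/60 = 314.2 rad/s; P_out = τω = 458 × 314.2 = 143904 W
P_in = P_out / η = 143904 / 0.920 = 156417 W
I_L = P_in / (√3·V_L·cosφ) = 156417 / (1.732 × 380 × 0.77) = 309 A

309 A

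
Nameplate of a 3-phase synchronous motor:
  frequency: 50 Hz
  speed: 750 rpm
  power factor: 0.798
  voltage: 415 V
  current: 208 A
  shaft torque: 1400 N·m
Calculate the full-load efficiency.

ω = 2π × 750/60 = 78.54 rad/s; P_out = τω = 1400 × 78.54 = 109956 W
P_in = √3·V_L·I_L·cosφ = 1.732 × 415 × 208 × 0.798 = 119306 W
η = P_out / P_in = 109956 / 119306 = 0.922 = 92.2%

92.2 %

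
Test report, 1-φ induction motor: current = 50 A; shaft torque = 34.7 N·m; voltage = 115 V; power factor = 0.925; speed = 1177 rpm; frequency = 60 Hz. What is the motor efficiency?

ω = 2π × 1177/60 = 123.3 rad/s; P_out = τω = 34.7 × 123.3 = 4279 W
P_in = V·I·cosφ = 115 × 50 × 0.925 = 5319 W
η = P_out / P_in = 4279 / 5319 = 0.804 = 80.4%

80.4 %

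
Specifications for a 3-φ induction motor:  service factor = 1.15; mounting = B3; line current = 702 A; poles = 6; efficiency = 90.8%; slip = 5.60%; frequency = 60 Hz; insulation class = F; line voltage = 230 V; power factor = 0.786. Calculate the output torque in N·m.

P_in = √3·V·I·cosφ = 1.732 × 230 × 702 × 0.786 = 219804 W
P_out = η·P_in = 0.908 × 219804 = 199582 W
n_s = 120×60/6 = 1200 rpm; n = 1200×(1−0.056) = 1133 rpm
ω = 2π×1133/60 = 118.6 rad/s
τ = P_out/ω = 199582/118.6 = 1680 N·m

1680 N·m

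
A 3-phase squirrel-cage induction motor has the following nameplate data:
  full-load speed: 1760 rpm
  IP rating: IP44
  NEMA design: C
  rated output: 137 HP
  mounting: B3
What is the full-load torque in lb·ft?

P_out = 137 × 746 = 102202 W
ω = 2π × 1760/60 = 184.3 rad/s
τ = P_out/ω = 102202/184.3 = 554.5 N·m
In lb·ft: 554.5/1.356 = 409 lb·ft

409 lb·ft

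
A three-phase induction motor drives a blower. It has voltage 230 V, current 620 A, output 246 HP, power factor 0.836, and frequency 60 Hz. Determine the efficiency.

88.9 %

P_out = 246 × 746 = 183516 W
P_in = √3·V_L·I_L·cosφ = 1.732 × 230 × 620 × 0.836 = 206478 W
η = P_out / P_in = 183516 / 206478 = 0.889 = 88.9%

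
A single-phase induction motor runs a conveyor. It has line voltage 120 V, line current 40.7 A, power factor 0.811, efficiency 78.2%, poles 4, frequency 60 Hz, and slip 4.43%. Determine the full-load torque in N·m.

P_in = V·I·cosφ = 120 × 40.7 × 0.811 = 3961 W
P_out = η·P_in = 0.782 × 3961 = 3098 W
n_s = 120×60/4 = 1800 rpm; n = 1800×(1−0.0443) = 1720 rpm
ω = 2π×1720/60 = 180.1 rad/s
τ = P_out/ω = 3098/180.1 = 17.2 N·m

17.2 N·m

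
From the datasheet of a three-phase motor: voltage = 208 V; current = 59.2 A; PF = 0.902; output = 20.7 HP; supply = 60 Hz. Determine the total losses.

3800 W

P_in = √3·V·I·cosφ = 1.732×208×59.2×0.902 = 19237 W
P_out = 20.7×746 = 15442 W
Losses = P_in − P_out = 19237 − 15442 = 3795 W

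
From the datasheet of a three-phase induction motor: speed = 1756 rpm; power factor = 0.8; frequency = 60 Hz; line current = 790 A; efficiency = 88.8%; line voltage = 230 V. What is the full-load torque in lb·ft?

P_in = √3·V·I·cosφ = 1.732 × 230 × 790 × 0.8 = 251764 W
P_out = η·P_in = 0.888 × 251764 = 223566 W
n = 1756 rpm
ω = 2π×1756/60 = 183.9 rad/s
τ = P_out/ω = 223566/183.9 = 1216 N·m
In lb·ft: 1216/1.356 = 897 lb·ft

897 lb·ft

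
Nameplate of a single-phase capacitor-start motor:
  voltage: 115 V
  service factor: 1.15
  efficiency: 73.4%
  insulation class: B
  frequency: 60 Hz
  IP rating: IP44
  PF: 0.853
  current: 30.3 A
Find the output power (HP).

P_in = V·I·cosφ = 115 × 30.3 × 0.853 = 2972 W
P_out = η·P_in = 0.734 × 2972 = 2181 W
= 2181/746 = 2.92 HP

2.92 HP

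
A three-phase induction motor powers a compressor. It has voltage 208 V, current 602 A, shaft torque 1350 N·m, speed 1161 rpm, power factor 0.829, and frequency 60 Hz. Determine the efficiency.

91.3 %

ω = 2π × 1161/60 = 121.6 rad/s; P_out = τω = 1350 × 121.6 = 164160 W
P_in = √3·V_L·I_L·cosφ = 1.732 × 208 × 602 × 0.829 = 179789 W
η = P_out / P_in = 164160 / 179789 = 0.913 = 91.3%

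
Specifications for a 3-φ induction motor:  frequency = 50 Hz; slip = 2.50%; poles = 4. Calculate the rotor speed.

1462 rpm

n_s = 120f/p = 120×50/4 = 1500 rpm
n = n_s(1 − s) = 1500 × (1 − 0.025) = 1462 rpm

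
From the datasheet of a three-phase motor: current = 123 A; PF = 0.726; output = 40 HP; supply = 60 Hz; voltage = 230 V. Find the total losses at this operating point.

5730 W

P_in = √3·V·I·cosφ = 1.732×230×123×0.726 = 35573 W
P_out = 40×746 = 29840 W
Losses = P_in − P_out = 35573 − 29840 = 5733 W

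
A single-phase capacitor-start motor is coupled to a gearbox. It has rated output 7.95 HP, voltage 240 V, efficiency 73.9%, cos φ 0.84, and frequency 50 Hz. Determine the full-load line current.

39.8 A

P_out = 7.95 × 746 = 5931 W
P_in = P_out / η = 5931 / 0.739 = 8026 W
I = P_in / (V·cosφ) = 8026 / (240 × 0.84) = 39.8 A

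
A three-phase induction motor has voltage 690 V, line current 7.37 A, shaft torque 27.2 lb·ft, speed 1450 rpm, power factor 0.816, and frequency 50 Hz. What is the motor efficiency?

77.9 %

τ = 27.2 lb·ft × 1.356 = 36.88 N·m
ω = 2π × 1450/60 = 151.8 rad/s; P_out = τω = 36.88 × 151.8 = 5598 W
P_in = √3·V_L·I_L·cosφ = 1.732 × 690 × 7.37 × 0.816 = 7187 W
η = P_out / P_in = 5598 / 7187 = 0.779 = 77.9%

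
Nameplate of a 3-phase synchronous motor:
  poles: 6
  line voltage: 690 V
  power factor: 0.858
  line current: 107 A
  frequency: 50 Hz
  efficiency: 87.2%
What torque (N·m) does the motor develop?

P_in = √3·V·I·cosφ = 1.732 × 690 × 107 × 0.858 = 109716 W
P_out = η·P_in = 0.872 × 109716 = 95672 W
n = n_s = 120×50/6 = 1000 rpm (synchronous)
ω = 2π×1000/60 = 104.7 rad/s
τ = P_out/ω = 95672/104.7 = 914 N·m

914 N·m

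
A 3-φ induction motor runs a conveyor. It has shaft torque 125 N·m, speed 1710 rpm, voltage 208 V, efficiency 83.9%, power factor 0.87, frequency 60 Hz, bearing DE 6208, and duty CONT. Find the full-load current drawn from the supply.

ω = 2π×1710/60 = 179.1 rad/s; P_out = τω = 125 × 179.1 = 22388 W
P_in = P_out / η = 22388 / 0.839 = 26684 W
I_L = P_in / (√3·V_L·cosφ) = 26684 / (1.732 × 208 × 0.87) = 85.1 A

85.1 A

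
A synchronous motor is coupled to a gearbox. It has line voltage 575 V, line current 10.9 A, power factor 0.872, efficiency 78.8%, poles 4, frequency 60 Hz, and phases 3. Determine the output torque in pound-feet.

29.2 lb·ft

P_in = √3·V·I·cosφ = 1.732 × 575 × 10.9 × 0.872 = 9466 W
P_out = η·P_in = 0.788 × 9466 = 7459 W
n = n_s = 120×60/4 = 1800 rpm (synchronous)
ω = 2π×1800/60 = 188.5 rad/s
τ = P_out/ω = 7459/188.5 = 39.57 N·m
In lb·ft: 39.57/1.356 = 29.2 lb·ft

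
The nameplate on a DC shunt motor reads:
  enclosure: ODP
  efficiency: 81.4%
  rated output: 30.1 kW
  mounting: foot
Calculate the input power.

P_out = 30100 W
P_in = P_out/η = 30100/0.814 = 36978 W = 37 kW

37 kW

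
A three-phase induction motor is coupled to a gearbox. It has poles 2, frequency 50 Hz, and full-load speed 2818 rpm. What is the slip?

6.07 %

n_s = 120f/p = 120×50/2 = 3000 rpm
s = (n_s − n)/n_s = (3000 − 2818)/3000 = 0.0607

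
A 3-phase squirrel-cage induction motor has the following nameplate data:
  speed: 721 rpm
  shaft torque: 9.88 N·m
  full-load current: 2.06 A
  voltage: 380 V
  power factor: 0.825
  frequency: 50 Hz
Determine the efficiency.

ω = 2π × 721/60 = 75.5 rad/s; P_out = τω = 9.88 × 75.5 = 746 W
P_in = √3·V_L·I_L·cosφ = 1.732 × 380 × 2.06 × 0.825 = 1119 W
η = P_out / P_in = 746 / 1119 = 0.667 = 66.7%

66.7 %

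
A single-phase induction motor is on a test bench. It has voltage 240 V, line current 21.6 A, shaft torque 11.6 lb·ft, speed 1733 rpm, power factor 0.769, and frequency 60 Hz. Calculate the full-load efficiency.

71.6 %

τ = 11.6 lb·ft × 1.356 = 15.73 N·m
ω = 2π × 1733/60 = 181.5 rad/s; P_out = τω = 15.73 × 181.5 = 2855 W
P_in = V·I·cosφ = 240 × 21.6 × 0.769 = 3986 W
η = P_out / P_in = 2855 / 3986 = 0.716 = 71.6%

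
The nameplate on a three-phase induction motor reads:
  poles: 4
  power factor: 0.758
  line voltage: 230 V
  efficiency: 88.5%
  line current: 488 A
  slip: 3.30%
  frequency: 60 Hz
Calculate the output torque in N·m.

715 N·m

P_in = √3·V·I·cosφ = 1.732 × 230 × 488 × 0.758 = 147355 W
P_out = η·P_in = 0.885 × 147355 = 130409 W
n_s = 120×60/4 = 1800 rpm; n = 1800×(1−0.033) = 1741 rpm
ω = 2π×1741/60 = 182.3 rad/s
τ = P_out/ω = 130409/182.3 = 715 N·m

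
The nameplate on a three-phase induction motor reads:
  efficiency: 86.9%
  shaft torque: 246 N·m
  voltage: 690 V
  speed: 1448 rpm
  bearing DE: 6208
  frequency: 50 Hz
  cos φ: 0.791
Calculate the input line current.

45.4 A

ω = 2π×1448/60 = 151.6 rad/s; P_out = τω = 246 × 151.6 = 37294 W
P_in = P_out / η = 37294 / 0.869 = 42916 W
I_L = P_in / (√3·V_L·cosφ) = 42916 / (1.732 × 690 × 0.791) = 45.4 A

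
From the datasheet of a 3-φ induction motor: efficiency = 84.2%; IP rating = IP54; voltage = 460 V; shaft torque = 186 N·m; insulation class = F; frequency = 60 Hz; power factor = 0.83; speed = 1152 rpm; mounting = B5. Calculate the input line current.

ω = 2π×1152/60 = 120.6 rad/s; P_out = τω = 186 × 120.6 = 22432 W
P_in = P_out / η = 22432 / 0.842 = 26641 W
I_L = P_in / (√3·V_L·cosφ) = 26641 / (1.732 × 460 × 0.83) = 40.3 A

40.3 A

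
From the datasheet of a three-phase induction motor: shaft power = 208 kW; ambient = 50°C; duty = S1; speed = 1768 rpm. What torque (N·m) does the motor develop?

1120 N·m

ω = 2π × 1768/60 = 185.1 rad/s
τ = P/ω = 208000/185.1 = 1120 N·m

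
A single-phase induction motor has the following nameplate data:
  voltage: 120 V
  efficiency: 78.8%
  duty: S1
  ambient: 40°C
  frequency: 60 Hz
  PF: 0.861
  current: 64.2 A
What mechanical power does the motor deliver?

5.23 kW

P_in = V·I·cosφ = 120 × 64.2 × 0.861 = 6633 W
P_out = η·P_in = 0.788 × 6633 = 5227 W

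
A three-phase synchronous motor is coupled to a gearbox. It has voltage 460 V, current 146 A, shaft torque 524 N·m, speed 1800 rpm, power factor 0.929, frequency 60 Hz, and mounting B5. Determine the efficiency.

91.4 %

ω = 2π × 1800/60 = 188.5 rad/s; P_out = τω = 524 × 188.5 = 98774 W
P_in = √3·V_L·I_L·cosφ = 1.732 × 460 × 146 × 0.929 = 108062 W
η = P_out / P_in = 98774 / 108062 = 0.914 = 91.4%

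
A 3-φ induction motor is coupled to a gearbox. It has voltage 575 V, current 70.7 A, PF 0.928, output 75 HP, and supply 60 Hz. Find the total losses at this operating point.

9.39 kW

P_in = √3·V·I·cosφ = 1.732×575×70.7×0.928 = 65341 W
P_out = 75×746 = 55950 W
Losses = P_in − P_out = 65341 − 55950 = 9391 W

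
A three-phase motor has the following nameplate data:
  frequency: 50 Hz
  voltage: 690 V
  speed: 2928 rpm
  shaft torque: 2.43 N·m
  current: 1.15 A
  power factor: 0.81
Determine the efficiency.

ω = 2π × 2928/60 = 306.6 rad/s; P_out = τω = 2.43 × 306.6 = 745 W
P_in = √3·V_L·I_L·cosφ = 1.732 × 690 × 1.15 × 0.81 = 1113 W
η = P_out / P_in = 745 / 1113 = 0.669 = 66.9%

66.9 %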